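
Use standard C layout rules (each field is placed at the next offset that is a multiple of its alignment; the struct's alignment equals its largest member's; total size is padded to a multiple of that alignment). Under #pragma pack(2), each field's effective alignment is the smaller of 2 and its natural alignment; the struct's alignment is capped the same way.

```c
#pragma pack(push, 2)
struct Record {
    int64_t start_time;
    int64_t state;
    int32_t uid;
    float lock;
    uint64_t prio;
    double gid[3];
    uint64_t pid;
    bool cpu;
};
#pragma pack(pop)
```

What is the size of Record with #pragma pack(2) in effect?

@0: start_time [8B, align 2] → 8
@8: state [8B, align 2] → 16
@16: uid [4B, align 2] → 20
@20: lock [4B, align 2] → 24
@24: prio [8B, align 2] → 32
@32: gid [24B, align 2] → 56
@56: pid [8B, align 2] → 64
@64: cpu [1B, align 1] → 65
+1 tail pad (align 2)
size 66, align 2

66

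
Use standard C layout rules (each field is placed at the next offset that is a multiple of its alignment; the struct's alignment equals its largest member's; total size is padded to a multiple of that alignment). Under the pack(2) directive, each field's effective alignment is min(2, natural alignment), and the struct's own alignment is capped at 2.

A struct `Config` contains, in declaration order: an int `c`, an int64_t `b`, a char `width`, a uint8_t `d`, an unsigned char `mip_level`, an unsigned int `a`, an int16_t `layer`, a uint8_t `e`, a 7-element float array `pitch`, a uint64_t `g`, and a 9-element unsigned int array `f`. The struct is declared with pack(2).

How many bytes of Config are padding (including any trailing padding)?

c at 0 (size 4, align 2) → ends 4
b at 4 (size 8, align 2) → ends 12
width at 12 (size 1, align 1) → ends 13
d at 13 (size 1, align 1) → ends 14
mip_level at 14 (size 1, align 1) → ends 15
pad 1 to align 2 for a
a at 16 (size 4, align 2) → ends 20
layer at 20 (size 2, align 2) → ends 22
e at 22 (size 1, align 1) → ends 23
pad 1 to align 2 for pitch
pitch at 24 (size 28, align 2) → ends 52
g at 52 (size 8, align 2) → ends 60
f at 60 (size 36, align 2) → ends 96
total 96 bytes, alignment 2
data bytes 94, size 96 → padding 2

2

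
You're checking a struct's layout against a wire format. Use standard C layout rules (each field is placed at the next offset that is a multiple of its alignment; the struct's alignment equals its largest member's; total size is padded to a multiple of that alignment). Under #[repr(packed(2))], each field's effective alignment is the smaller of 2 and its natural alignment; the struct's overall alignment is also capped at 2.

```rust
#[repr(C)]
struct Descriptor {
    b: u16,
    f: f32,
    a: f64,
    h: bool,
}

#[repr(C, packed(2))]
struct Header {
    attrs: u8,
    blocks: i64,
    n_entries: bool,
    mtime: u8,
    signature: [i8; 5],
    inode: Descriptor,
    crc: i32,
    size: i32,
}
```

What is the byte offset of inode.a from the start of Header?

Descriptor: @0: b [2B, align 2] → 2; +2 pad (align 4); @4: f [4B, align 4] → 8; @8: a [8B, align 8] → 16; @16: h [1B, align 1] → 17; +7 tail pad (align 8); size 24, align 8
@0: attrs [1B, align 1] → 1
+1 pad (align 2)
@2: blocks [8B, align 2] → 10
@10: n_entries [1B, align 1] → 11
@11: mtime [1B, align 1] → 12
@12: signature [5B, align 1] → 17
+1 pad (align 2)
@18: inode [24B, align 2] → 42
within Descriptor: a at 8
18 + 8 = 26

26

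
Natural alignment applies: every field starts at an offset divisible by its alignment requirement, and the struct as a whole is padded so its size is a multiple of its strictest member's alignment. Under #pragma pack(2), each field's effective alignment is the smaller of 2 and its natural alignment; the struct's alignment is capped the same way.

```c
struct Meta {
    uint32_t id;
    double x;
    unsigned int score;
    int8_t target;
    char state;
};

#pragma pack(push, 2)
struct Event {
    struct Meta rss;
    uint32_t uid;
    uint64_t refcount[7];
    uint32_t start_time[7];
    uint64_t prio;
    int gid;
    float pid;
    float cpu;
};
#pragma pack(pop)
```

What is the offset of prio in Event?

112

Meta: 0..4  id  (4B, 4-aligned); 4..8  -- padding (4B); 8..16  x  (8B, 8-aligned); 16..20  score  (4B, 4-aligned); 20..21  target  (1B, 1-aligned); 21..22  state  (1B, 1-aligned); 22..24  -- tail padding (2B); sizeof = 24, alignof = 8
0..24  rss  (24B, 2-aligned)
24..28  uid  (4B, 2-aligned)
28..84  refcount  (56B, 2-aligned)
84..112  start_time  (28B, 2-aligned)
112..120  prio  (8B, 2-aligned)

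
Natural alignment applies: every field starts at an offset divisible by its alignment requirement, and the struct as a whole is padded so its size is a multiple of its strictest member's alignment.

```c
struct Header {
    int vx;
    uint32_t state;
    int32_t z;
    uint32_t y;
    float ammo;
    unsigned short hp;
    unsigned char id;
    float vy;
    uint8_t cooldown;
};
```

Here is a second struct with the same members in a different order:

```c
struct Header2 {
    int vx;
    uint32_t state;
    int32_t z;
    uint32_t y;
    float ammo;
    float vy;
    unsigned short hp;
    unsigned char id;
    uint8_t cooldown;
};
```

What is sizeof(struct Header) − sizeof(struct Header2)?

0..4  vx  (4B, 4-aligned)
4..8  state  (4B, 4-aligned)
8..12  z  (4B, 4-aligned)
12..16  y  (4B, 4-aligned)
16..20  ammo  (4B, 4-aligned)
20..22  hp  (2B, 2-aligned)
22..23  id  (1B, 1-aligned)
23..24  -- padding (1B)
24..28  vy  (4B, 4-aligned)
28..29  cooldown  (1B, 1-aligned)
29..32  -- tail padding (3B)
sizeof = 32, alignof = 4
— Header2 —
0..4  vx  (4B, 4-aligned)
4..8  state  (4B, 4-aligned)
8..12  z  (4B, 4-aligned)
12..16  y  (4B, 4-aligned)
16..20  ammo  (4B, 4-aligned)
20..24  vy  (4B, 4-aligned)
24..26  hp  (2B, 2-aligned)
26..27  id  (1B, 1-aligned)
27..28  cooldown  (1B, 1-aligned)
sizeof = 28, alignof = 4
32 − 28 = 4

4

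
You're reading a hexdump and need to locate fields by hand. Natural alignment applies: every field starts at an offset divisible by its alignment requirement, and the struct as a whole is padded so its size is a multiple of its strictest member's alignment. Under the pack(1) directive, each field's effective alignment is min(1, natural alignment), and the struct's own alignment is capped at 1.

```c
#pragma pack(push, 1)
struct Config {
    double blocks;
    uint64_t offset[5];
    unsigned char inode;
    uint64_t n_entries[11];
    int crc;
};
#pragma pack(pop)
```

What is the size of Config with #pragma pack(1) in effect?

141

blocks at 0 (size 8, align 1) → ends 8
offset at 8 (size 40, align 1) → ends 48
inode at 48 (size 1, align 1) → ends 49
n_entries at 49 (size 88, align 1) → ends 137
crc at 137 (size 4, align 1) → ends 141
total 141 bytes, alignment 1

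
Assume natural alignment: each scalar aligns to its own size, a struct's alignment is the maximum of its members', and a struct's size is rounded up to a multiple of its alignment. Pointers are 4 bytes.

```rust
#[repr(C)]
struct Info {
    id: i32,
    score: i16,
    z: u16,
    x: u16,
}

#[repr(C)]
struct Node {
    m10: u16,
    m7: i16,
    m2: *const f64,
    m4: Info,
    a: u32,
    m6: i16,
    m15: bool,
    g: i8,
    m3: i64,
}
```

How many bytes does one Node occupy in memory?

40

Info: @0: id [4B, align 4] → 4; @4: score [2B, align 2] → 6; @6: z [2B, align 2] → 8; @8: x [2B, align 2] → 10; +2 tail pad (align 4); size 12, align 4
@0: m10 [2B, align 2] → 2
@2: m7 [2B, align 2] → 4
@4: m2 [4B, align 4] → 8
@8: m4 [12B, align 4] → 20
@20: a [4B, align 4] → 24
@24: m6 [2B, align 2] → 26
@26: m15 [1B, align 1] → 27
@27: g [1B, align 1] → 28
+4 pad (align 8)
@32: m3 [8B, align 8] → 40
size 40, align 8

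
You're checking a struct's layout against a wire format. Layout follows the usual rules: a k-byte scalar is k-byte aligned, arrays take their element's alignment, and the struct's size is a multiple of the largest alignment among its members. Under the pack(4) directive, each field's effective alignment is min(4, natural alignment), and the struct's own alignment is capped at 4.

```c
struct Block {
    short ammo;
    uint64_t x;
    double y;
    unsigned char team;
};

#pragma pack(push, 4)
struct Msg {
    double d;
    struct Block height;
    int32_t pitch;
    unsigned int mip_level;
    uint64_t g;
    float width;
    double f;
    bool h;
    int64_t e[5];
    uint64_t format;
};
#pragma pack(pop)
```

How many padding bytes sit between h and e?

3

Block: @0: ammo [2B, align 2] → 2; +6 pad (align 8); @8: x [8B, align 8] → 16; @16: y [8B, align 8] → 24; @24: team [1B, align 1] → 25; +7 tail pad (align 8); size 32, align 8
@0: d [8B, align 4] → 8
@8: height [32B, align 4] → 40
@40: pitch [4B, align 4] → 44
@44: mip_level [4B, align 4] → 48
@48: g [8B, align 4] → 56
@56: width [4B, align 4] → 60
@60: f [8B, align 4] → 68
@68: h [1B, align 1] → 69
+3 pad (align 4)
@72: e [40B, align 4] → 112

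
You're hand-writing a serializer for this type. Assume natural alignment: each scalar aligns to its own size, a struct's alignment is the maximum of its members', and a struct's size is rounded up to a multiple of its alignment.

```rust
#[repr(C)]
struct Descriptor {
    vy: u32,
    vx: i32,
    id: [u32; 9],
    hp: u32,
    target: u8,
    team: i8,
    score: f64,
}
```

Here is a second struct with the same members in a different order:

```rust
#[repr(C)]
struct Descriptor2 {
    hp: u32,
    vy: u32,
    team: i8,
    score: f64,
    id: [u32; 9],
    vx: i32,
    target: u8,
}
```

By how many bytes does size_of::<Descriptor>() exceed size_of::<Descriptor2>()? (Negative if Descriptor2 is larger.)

-8

@0: vy [4B, align 4] → 4
@4: vx [4B, align 4] → 8
@8: id [36B, align 4] → 44
@44: hp [4B, align 4] → 48
@48: target [1B, align 1] → 49
@49: team [1B, align 1] → 50
+6 pad (align 8)
@56: score [8B, align 8] → 64
size 64, align 8
— Descriptor2 —
@0: hp [4B, align 4] → 4
@4: vy [4B, align 4] → 8
@8: team [1B, align 1] → 9
+7 pad (align 8)
@16: score [8B, align 8] → 24
@24: id [36B, align 4] → 60
@60: vx [4B, align 4] → 64
@64: target [1B, align 1] → 65
+7 tail pad (align 8)
size 72, align 8
64 − 72 = -8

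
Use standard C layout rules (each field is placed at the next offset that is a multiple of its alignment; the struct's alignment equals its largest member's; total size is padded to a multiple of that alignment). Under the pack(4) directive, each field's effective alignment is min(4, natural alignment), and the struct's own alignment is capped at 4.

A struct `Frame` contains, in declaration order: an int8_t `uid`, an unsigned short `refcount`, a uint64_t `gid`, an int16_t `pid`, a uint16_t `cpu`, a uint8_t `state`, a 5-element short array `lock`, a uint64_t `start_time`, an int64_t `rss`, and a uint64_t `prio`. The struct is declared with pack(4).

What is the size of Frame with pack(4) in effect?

52

0..1  uid  (1B, 1-aligned)
1..2  -- padding (1B)
2..4  refcount  (2B, 2-aligned)
4..12  gid  (8B, 4-aligned)
12..14  pid  (2B, 2-aligned)
14..16  cpu  (2B, 2-aligned)
16..17  state  (1B, 1-aligned)
17..18  -- padding (1B)
18..28  lock  (10B, 2-aligned)
28..36  start_time  (8B, 4-aligned)
36..44  rss  (8B, 4-aligned)
44..52  prio  (8B, 4-aligned)
sizeof = 52, alignof = 4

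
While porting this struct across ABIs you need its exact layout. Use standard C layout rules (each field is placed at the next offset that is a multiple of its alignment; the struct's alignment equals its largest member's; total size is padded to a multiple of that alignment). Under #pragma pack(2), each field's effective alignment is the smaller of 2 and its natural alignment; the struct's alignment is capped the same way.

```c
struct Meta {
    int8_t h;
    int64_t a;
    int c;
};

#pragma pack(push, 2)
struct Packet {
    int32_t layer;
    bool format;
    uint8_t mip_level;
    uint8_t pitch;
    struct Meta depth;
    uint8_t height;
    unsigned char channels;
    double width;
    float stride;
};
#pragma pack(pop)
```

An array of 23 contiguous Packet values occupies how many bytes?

Meta: @0: h [1B, align 1] → 1; +7 pad (align 8); @8: a [8B, align 8] → 16; @16: c [4B, align 4] → 20; +4 tail pad (align 8); size 24, align 8
@0: layer [4B, align 2] → 4
@4: format [1B, align 1] → 5
@5: mip_level [1B, align 1] → 6
@6: pitch [1B, align 1] → 7
+1 pad (align 2)
@8: depth [24B, align 2] → 32
@32: height [1B, align 1] → 33
@33: channels [1B, align 1] → 34
@34: width [8B, align 2] → 42
@42: stride [4B, align 2] → 46
size 46, align 2
array of 23: 23 × 46 = 1058

1058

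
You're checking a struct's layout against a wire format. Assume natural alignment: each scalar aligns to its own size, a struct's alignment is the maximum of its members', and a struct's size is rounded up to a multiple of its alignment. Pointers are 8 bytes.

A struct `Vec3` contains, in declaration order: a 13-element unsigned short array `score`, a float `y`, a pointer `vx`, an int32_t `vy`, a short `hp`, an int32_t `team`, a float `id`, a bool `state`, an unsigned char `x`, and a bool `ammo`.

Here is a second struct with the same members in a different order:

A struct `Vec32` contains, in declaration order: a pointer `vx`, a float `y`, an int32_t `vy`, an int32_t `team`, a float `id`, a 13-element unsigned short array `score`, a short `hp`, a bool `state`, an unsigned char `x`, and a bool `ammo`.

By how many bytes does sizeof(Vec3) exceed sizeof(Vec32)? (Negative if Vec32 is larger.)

8

0..26  score  (26B, 2-aligned)
26..28  -- padding (2B)
28..32  y  (4B, 4-aligned)
32..40  vx  (8B, 8-aligned)
40..44  vy  (4B, 4-aligned)
44..46  hp  (2B, 2-aligned)
46..48  -- padding (2B)
48..52  team  (4B, 4-aligned)
52..56  id  (4B, 4-aligned)
56..57  state  (1B, 1-aligned)
57..58  x  (1B, 1-aligned)
58..59  ammo  (1B, 1-aligned)
59..64  -- tail padding (5B)
sizeof = 64, alignof = 8
— Vec32 —
0..8  vx  (8B, 8-aligned)
8..12  y  (4B, 4-aligned)
12..16  vy  (4B, 4-aligned)
16..20  team  (4B, 4-aligned)
20..24  id  (4B, 4-aligned)
24..50  score  (26B, 2-aligned)
50..52  hp  (2B, 2-aligned)
52..53  state  (1B, 1-aligned)
53..54  x  (1B, 1-aligned)
54..55  ammo  (1B, 1-aligned)
55..56  -- tail padding (1B)
sizeof = 56, alignof = 8
64 − 56 = 8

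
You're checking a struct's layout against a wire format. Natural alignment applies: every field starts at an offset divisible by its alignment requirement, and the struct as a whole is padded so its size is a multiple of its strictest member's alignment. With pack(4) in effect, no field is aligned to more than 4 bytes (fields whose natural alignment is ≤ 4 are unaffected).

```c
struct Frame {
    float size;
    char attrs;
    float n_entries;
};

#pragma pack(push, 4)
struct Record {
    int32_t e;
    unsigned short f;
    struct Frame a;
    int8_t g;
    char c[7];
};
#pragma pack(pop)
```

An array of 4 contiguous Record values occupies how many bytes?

112

Frame: size at 0 (size 4, align 4) → ends 4; attrs at 4 (size 1, align 1) → ends 5; pad 3 to align 4 for n_entries; n_entries at 8 (size 4, align 4) → ends 12; total 12 bytes, alignment 4
e at 0 (size 4, align 4) → ends 4
f at 4 (size 2, align 2) → ends 6
pad 2 to align 4 for a
a at 8 (size 12, align 4) → ends 20
g at 20 (size 1, align 1) → ends 21
c at 21 (size 7, align 1) → ends 28
total 28 bytes, alignment 4
array of 4: 4 × 28 = 112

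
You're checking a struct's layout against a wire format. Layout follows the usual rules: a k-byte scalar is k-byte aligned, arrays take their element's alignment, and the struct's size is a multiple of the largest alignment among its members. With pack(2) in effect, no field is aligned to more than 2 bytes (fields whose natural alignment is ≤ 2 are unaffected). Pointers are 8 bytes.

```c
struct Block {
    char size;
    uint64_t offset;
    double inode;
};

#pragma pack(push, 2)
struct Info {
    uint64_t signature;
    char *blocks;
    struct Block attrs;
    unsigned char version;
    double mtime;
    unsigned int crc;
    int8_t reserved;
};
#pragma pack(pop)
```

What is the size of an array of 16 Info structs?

896

Block: 0..1  size  (1B, 1-aligned); 1..8  -- padding (7B); 8..16  offset  (8B, 8-aligned); 16..24  inode  (8B, 8-aligned); sizeof = 24, alignof = 8
0..8  signature  (8B, 2-aligned)
8..16  blocks  (8B, 2-aligned)
16..40  attrs  (24B, 2-aligned)
40..41  version  (1B, 1-aligned)
41..42  -- padding (1B)
42..50  mtime  (8B, 2-aligned)
50..54  crc  (4B, 2-aligned)
54..55  reserved  (1B, 1-aligned)
55..56  -- tail padding (1B)
sizeof = 56, alignof = 2
array of 16: 16 × 56 = 896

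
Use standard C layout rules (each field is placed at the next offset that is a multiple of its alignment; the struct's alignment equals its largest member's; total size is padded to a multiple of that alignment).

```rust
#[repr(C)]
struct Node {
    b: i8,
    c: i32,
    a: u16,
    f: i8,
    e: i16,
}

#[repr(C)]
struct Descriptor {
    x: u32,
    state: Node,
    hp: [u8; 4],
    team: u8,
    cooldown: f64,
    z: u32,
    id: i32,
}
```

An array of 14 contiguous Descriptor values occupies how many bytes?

Node: @0: b [1B, align 1] → 1; +3 pad (align 4); @4: c [4B, align 4] → 8; @8: a [2B, align 2] → 10; @10: f [1B, align 1] → 11; +1 pad (align 2); @12: e [2B, align 2] → 14; +2 tail pad (align 4); size 16, align 4
@0: x [4B, align 4] → 4
@4: state [16B, align 4] → 20
@20: hp [4B, align 1] → 24
@24: team [1B, align 1] → 25
+7 pad (align 8)
@32: cooldown [8B, align 8] → 40
@40: z [4B, align 4] → 44
@44: id [4B, align 4] → 48
size 48, align 8
array of 14: 14 × 48 = 672

672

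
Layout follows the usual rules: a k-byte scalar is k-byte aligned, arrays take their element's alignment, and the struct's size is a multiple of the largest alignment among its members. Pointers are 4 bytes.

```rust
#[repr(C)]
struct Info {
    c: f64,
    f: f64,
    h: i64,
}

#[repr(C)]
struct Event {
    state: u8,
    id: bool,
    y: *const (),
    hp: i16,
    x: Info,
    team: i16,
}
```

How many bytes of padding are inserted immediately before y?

Info: c at 0 (size 8, align 8) → ends 8; f at 8 (size 8, align 8) → ends 16; h at 16 (size 8, align 8) → ends 24; total 24 bytes, alignment 8
state at 0 (size 1, align 1) → ends 1
id at 1 (size 1, align 1) → ends 2
pad 2 to align 4 for y
y at 4 (size 4, align 4) → ends 8

2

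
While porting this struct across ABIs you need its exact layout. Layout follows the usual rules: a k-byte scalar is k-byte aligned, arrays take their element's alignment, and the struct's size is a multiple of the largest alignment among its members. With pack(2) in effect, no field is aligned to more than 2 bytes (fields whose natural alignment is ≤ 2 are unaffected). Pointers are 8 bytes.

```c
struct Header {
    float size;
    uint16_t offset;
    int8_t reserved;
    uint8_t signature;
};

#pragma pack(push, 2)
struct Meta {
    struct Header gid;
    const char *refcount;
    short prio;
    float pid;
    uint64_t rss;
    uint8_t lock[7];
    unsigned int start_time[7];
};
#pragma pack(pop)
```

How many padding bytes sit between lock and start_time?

1

Header: size at 0 (size 4, align 4) → ends 4; offset at 4 (size 2, align 2) → ends 6; reserved at 6 (size 1, align 1) → ends 7; signature at 7 (size 1, align 1) → ends 8; total 8 bytes, alignment 4
gid at 0 (size 8, align 2) → ends 8
refcount at 8 (size 8, align 2) → ends 16
prio at 16 (size 2, align 2) → ends 18
pid at 18 (size 4, align 2) → ends 22
rss at 22 (size 8, align 2) → ends 30
lock at 30 (size 7, align 1) → ends 37
pad 1 to align 2 for start_time
start_time at 38 (size 28, align 2) → ends 66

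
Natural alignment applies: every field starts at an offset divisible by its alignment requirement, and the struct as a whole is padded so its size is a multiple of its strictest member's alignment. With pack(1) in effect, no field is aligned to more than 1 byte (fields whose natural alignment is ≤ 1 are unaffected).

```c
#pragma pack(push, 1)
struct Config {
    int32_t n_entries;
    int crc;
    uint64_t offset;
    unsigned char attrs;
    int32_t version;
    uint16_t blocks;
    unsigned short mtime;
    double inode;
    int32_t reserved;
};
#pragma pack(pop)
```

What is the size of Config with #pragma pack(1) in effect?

@0: n_entries [4B, align 1] → 4
@4: crc [4B, align 1] → 8
@8: offset [8B, align 1] → 16
@16: attrs [1B, align 1] → 17
@17: version [4B, align 1] → 21
@21: blocks [2B, align 1] → 23
@23: mtime [2B, align 1] → 25
@25: inode [8B, align 1] → 33
@33: reserved [4B, align 1] → 37
size 37, align 1

37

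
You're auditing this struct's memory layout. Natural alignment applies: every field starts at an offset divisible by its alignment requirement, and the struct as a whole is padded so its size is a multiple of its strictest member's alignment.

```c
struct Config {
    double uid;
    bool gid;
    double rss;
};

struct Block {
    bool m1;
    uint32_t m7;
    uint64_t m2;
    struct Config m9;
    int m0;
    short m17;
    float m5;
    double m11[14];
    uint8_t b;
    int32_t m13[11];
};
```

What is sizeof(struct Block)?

216

Config: @0: uid [8B, align 8] → 8; @8: gid [1B, align 1] → 9; +7 pad (align 8); @16: rss [8B, align 8] → 24; size 24, align 8
@0: m1 [1B, align 1] → 1
+3 pad (align 4)
@4: m7 [4B, align 4] → 8
@8: m2 [8B, align 8] → 16
@16: m9 [24B, align 8] → 40
@40: m0 [4B, align 4] → 44
@44: m17 [2B, align 2] → 46
+2 pad (align 4)
@48: m5 [4B, align 4] → 52
+4 pad (align 8)
@56: m11 [112B, align 8] → 168
@168: b [1B, align 1] → 169
+3 pad (align 4)
@172: m13 [44B, align 4] → 216
size 216, align 8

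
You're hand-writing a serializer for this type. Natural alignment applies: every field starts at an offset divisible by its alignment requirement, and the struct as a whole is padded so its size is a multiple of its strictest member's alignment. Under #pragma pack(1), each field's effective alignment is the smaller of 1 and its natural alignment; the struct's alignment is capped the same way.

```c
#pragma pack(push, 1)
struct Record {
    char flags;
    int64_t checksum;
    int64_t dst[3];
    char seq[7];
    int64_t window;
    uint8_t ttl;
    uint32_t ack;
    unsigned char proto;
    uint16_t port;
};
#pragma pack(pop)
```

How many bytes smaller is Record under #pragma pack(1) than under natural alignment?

natural layout:
  @0: flags [1B, align 1] → 1
  +7 pad (align 8)
  @8: checksum [8B, align 8] → 16
  @16: dst [24B, align 8] → 40
  @40: seq [7B, align 1] → 47
  +1 pad (align 8)
  @48: window [8B, align 8] → 56
  @56: ttl [1B, align 1] → 57
  +3 pad (align 4)
  @60: ack [4B, align 4] → 64
  @64: proto [1B, align 1] → 65
  +1 pad (align 2)
  @66: port [2B, align 2] → 68
  +4 tail pad (align 8)
  size 72, align 8
packed(1) layout:
  @0: flags [1B, align 1] → 1
  @1: checksum [8B, align 1] → 9
  @9: dst [24B, align 1] → 33
  @33: seq [7B, align 1] → 40
  @40: window [8B, align 1] → 48
  @48: ttl [1B, align 1] → 49
  @49: ack [4B, align 1] → 53
  @53: proto [1B, align 1] → 54
  @54: port [2B, align 1] → 56
  size 56, align 1
72 − 56 = 16

16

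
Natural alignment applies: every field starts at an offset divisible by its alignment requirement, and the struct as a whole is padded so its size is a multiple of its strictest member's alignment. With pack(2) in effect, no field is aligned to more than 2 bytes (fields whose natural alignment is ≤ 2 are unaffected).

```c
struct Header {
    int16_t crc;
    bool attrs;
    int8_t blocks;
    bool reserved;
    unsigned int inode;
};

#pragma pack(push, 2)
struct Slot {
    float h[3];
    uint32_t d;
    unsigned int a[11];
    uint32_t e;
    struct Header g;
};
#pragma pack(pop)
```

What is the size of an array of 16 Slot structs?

Header: crc at 0 (size 2, align 2) → ends 2; attrs at 2 (size 1, align 1) → ends 3; blocks at 3 (size 1, align 1) → ends 4; reserved at 4 (size 1, align 1) → ends 5; pad 3 to align 4 for inode; inode at 8 (size 4, align 4) → ends 12; total 12 bytes, alignment 4
h at 0 (size 12, align 2) → ends 12
d at 12 (size 4, align 2) → ends 16
a at 16 (size 44, align 2) → ends 60
e at 60 (size 4, align 2) → ends 64
g at 64 (size 12, align 2) → ends 76
total 76 bytes, alignment 2
array of 16: 16 × 76 = 1216

1216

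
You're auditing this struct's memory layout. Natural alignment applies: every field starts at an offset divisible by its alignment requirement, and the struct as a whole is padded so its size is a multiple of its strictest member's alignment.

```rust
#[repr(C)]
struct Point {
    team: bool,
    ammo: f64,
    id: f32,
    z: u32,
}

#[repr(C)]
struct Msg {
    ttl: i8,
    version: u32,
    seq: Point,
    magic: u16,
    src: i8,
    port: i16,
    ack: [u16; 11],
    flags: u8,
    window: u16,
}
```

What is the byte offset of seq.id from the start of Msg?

24

Point: @0: team [1B, align 1] → 1; +7 pad (align 8); @8: ammo [8B, align 8] → 16; @16: id [4B, align 4] → 20; @20: z [4B, align 4] → 24; size 24, align 8
@0: ttl [1B, align 1] → 1
+3 pad (align 4)
@4: version [4B, align 4] → 8
@8: seq [24B, align 8] → 32
within Point: id at 16
8 + 16 = 24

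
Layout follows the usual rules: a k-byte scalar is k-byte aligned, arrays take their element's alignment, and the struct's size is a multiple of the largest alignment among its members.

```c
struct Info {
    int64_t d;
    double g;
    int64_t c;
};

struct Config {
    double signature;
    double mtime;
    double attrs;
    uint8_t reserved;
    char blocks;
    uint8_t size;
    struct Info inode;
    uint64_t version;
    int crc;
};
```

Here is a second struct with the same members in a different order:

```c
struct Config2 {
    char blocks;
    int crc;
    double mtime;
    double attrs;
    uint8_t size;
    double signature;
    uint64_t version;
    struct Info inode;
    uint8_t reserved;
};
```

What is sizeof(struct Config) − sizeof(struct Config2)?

Info: @0: d [8B, align 8] → 8; @8: g [8B, align 8] → 16; @16: c [8B, align 8] → 24; size 24, align 8
@0: signature [8B, align 8] → 8
@8: mtime [8B, align 8] → 16
@16: attrs [8B, align 8] → 24
@24: reserved [1B, align 1] → 25
@25: blocks [1B, align 1] → 26
@26: size [1B, align 1] → 27
+5 pad (align 8)
@32: inode [24B, align 8] → 56
@56: version [8B, align 8] → 64
@64: crc [4B, align 4] → 68
+4 tail pad (align 8)
size 72, align 8
— Config2 —
@0: blocks [1B, align 1] → 1
+3 pad (align 4)
@4: crc [4B, align 4] → 8
@8: mtime [8B, align 8] → 16
@16: attrs [8B, align 8] → 24
@24: size [1B, align 1] → 25
+7 pad (align 8)
@32: signature [8B, align 8] → 40
@40: version [8B, align 8] → 48
@48: inode [24B, align 8] → 72
@72: reserved [1B, align 1] → 73
+7 tail pad (align 8)
size 80, align 8
72 − 80 = -8

-8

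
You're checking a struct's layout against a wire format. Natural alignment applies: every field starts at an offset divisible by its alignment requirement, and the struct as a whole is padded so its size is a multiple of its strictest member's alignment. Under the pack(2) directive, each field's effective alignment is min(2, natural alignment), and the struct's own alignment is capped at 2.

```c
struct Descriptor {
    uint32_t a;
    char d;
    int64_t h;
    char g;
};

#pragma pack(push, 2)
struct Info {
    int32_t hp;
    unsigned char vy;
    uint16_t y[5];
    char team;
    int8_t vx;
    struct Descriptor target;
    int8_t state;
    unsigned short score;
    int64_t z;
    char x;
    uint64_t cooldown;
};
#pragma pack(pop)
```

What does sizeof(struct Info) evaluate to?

Descriptor: @0: a [4B, align 4] → 4; @4: d [1B, align 1] → 5; +3 pad (align 8); @8: h [8B, align 8] → 16; @16: g [1B, align 1] → 17; +7 tail pad (align 8); size 24, align 8
@0: hp [4B, align 2] → 4
@4: vy [1B, align 1] → 5
+1 pad (align 2)
@6: y [10B, align 2] → 16
@16: team [1B, align 1] → 17
@17: vx [1B, align 1] → 18
@18: target [24B, align 2] → 42
@42: state [1B, align 1] → 43
+1 pad (align 2)
@44: score [2B, align 2] → 46
@46: z [8B, align 2] → 54
@54: x [1B, align 1] → 55
+1 pad (align 2)
@56: cooldown [8B, align 2] → 64
size 64, align 2

64 bytes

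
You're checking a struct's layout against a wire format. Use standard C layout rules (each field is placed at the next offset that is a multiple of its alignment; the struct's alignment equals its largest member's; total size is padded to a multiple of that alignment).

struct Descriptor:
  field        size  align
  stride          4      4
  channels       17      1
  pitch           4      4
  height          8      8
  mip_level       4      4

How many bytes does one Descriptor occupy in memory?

@0: stride [4B, align 4] → 4
@4: channels [17B, align 1] → 21
+3 pad (align 4)
@24: pitch [4B, align 4] → 28
+4 pad (align 8)
@32: height [8B, align 8] → 40
@40: mip_level [4B, align 4] → 44
+4 tail pad (align 8)
size 48, align 8

48 bytes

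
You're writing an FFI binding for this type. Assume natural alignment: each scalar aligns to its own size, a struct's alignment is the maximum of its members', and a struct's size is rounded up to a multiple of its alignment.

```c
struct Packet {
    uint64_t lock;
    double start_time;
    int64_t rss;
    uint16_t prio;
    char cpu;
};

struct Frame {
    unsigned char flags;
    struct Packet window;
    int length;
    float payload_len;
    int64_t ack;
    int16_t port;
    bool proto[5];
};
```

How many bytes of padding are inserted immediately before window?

7

Packet: 0..8  lock  (8B, 8-aligned); 8..16  start_time  (8B, 8-aligned); 16..24  rss  (8B, 8-aligned); 24..26  prio  (2B, 2-aligned); 26..27  cpu  (1B, 1-aligned); 27..32  -- tail padding (5B); sizeof = 32, alignof = 8
0..1  flags  (1B, 1-aligned)
1..8  -- padding (7B)
8..40  window  (32B, 8-aligned)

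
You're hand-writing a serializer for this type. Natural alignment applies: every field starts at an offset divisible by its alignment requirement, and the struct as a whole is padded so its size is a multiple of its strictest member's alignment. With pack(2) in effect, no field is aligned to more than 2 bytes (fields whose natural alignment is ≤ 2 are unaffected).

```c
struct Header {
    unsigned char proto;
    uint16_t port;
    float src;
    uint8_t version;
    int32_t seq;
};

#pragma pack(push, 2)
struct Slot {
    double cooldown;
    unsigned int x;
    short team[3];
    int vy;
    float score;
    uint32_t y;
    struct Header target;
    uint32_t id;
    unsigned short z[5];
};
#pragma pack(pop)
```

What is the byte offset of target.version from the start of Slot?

Header: @0: proto [1B, align 1] → 1; +1 pad (align 2); @2: port [2B, align 2] → 4; @4: src [4B, align 4] → 8; @8: version [1B, align 1] → 9; +3 pad (align 4); @12: seq [4B, align 4] → 16; size 16, align 4
@0: cooldown [8B, align 2] → 8
@8: x [4B, align 2] → 12
@12: team [6B, align 2] → 18
@18: vy [4B, align 2] → 22
@22: score [4B, align 2] → 26
@26: y [4B, align 2] → 30
@30: target [16B, align 2] → 46
within Header: version at 8
30 + 8 = 38

38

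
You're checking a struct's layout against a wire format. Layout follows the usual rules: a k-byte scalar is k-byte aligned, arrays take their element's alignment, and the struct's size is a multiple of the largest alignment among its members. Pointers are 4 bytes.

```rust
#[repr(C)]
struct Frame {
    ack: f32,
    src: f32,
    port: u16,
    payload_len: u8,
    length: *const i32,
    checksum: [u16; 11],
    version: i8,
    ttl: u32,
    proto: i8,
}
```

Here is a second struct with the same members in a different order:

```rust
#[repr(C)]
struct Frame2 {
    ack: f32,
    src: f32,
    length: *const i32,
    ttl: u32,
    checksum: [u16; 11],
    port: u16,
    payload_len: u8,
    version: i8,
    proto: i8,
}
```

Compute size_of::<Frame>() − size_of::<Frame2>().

ack at 0 (size 4, align 4) → ends 4
src at 4 (size 4, align 4) → ends 8
port at 8 (size 2, align 2) → ends 10
payload_len at 10 (size 1, align 1) → ends 11
pad 1 to align 4 for length
length at 12 (size 4, align 4) → ends 16
checksum at 16 (size 22, align 2) → ends 38
version at 38 (size 1, align 1) → ends 39
pad 1 to align 4 for ttl
ttl at 40 (size 4, align 4) → ends 44
proto at 44 (size 1, align 1) → ends 45
tail pad 3 to reach multiple of 4
total 48 bytes, alignment 4
— Frame2 —
ack at 0 (size 4, align 4) → ends 4
src at 4 (size 4, align 4) → ends 8
length at 8 (size 4, align 4) → ends 12
ttl at 12 (size 4, align 4) → ends 16
checksum at 16 (size 22, align 2) → ends 38
port at 38 (size 2, align 2) → ends 40
payload_len at 40 (size 1, align 1) → ends 41
version at 41 (size 1, align 1) → ends 42
proto at 42 (size 1, align 1) → ends 43
tail pad 1 to reach multiple of 4
total 44 bytes, alignment 4
48 − 44 = 4

4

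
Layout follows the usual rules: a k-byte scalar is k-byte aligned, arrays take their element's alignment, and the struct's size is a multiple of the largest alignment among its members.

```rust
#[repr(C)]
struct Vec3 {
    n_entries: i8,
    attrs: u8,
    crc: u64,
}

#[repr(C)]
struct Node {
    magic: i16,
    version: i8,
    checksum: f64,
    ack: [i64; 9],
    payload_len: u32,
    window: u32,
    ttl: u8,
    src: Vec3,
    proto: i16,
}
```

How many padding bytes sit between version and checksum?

Vec3: @0: n_entries [1B, align 1] → 1; @1: attrs [1B, align 1] → 2; +6 pad (align 8); @8: crc [8B, align 8] → 16; size 16, align 8
@0: magic [2B, align 2] → 2
@2: version [1B, align 1] → 3
+5 pad (align 8)
@8: checksum [8B, align 8] → 16

5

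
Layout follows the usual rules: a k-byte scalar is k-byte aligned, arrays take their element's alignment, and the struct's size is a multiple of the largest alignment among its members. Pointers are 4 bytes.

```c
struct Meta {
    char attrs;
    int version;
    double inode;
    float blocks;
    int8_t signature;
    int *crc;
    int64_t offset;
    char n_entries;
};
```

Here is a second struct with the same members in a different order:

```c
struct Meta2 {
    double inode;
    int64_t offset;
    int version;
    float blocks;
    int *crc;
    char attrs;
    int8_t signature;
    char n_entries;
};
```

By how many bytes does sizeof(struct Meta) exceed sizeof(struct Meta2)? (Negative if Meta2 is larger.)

16

@0: attrs [1B, align 1] → 1
+3 pad (align 4)
@4: version [4B, align 4] → 8
@8: inode [8B, align 8] → 16
@16: blocks [4B, align 4] → 20
@20: signature [1B, align 1] → 21
+3 pad (align 4)
@24: crc [4B, align 4] → 28
+4 pad (align 8)
@32: offset [8B, align 8] → 40
@40: n_entries [1B, align 1] → 41
+7 tail pad (align 8)
size 48, align 8
— Meta2 —
@0: inode [8B, align 8] → 8
@8: offset [8B, align 8] → 16
@16: version [4B, align 4] → 20
@20: blocks [4B, align 4] → 24
@24: crc [4B, align 4] → 28
@28: attrs [1B, align 1] → 29
@29: signature [1B, align 1] → 30
@30: n_entries [1B, align 1] → 31
+1 tail pad (align 8)
size 32, align 8
48 − 32 = 16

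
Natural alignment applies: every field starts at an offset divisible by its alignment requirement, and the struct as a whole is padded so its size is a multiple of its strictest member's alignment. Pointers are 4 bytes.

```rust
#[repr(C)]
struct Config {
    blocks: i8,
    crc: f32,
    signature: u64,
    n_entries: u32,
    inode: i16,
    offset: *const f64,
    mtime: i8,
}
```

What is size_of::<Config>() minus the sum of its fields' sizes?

8

@0: blocks [1B, align 1] → 1
+3 pad (align 4)
@4: crc [4B, align 4] → 8
@8: signature [8B, align 8] → 16
@16: n_entries [4B, align 4] → 20
@20: inode [2B, align 2] → 22
+2 pad (align 4)
@24: offset [4B, align 4] → 28
@28: mtime [1B, align 1] → 29
+3 tail pad (align 8)
size 32, align 8
data bytes 24, size 32 → padding 8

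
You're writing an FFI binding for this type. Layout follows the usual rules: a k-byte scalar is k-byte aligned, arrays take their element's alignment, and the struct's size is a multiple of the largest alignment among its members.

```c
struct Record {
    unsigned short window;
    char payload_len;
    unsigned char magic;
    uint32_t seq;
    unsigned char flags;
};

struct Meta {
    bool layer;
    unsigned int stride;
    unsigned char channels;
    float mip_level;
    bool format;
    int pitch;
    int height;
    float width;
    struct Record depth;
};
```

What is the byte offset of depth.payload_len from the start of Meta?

Record: 0..2  window  (2B, 2-aligned); 2..3  payload_len  (1B, 1-aligned); 3..4  magic  (1B, 1-aligned); 4..8  seq  (4B, 4-aligned); 8..9  flags  (1B, 1-aligned); 9..12  -- tail padding (3B); sizeof = 12, alignof = 4
0..1  layer  (1B, 1-aligned)
1..4  -- padding (3B)
4..8  stride  (4B, 4-aligned)
8..9  channels  (1B, 1-aligned)
9..12  -- padding (3B)
12..16  mip_level  (4B, 4-aligned)
16..17  format  (1B, 1-aligned)
17..20  -- padding (3B)
20..24  pitch  (4B, 4-aligned)
24..28  height  (4B, 4-aligned)
28..32  width  (4B, 4-aligned)
32..44  depth  (12B, 4-aligned)
within Record: payload_len at 2
32 + 2 = 34

34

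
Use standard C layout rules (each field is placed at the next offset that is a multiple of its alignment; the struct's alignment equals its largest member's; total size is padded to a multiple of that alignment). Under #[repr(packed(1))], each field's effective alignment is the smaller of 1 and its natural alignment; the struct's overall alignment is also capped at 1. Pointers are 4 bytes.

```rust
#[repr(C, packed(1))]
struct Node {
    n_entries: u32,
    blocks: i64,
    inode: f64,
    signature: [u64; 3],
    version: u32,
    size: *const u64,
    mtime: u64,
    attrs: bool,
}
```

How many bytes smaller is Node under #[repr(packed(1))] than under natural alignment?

natural layout:
  0..4  n_entries  (4B, 4-aligned)
  4..8  -- padding (4B)
  8..16  blocks  (8B, 8-aligned)
  16..24  inode  (8B, 8-aligned)
  24..48  signature  (24B, 8-aligned)
  48..52  version  (4B, 4-aligned)
  52..56  size  (4B, 4-aligned)
  56..64  mtime  (8B, 8-aligned)
  64..65  attrs  (1B, 1-aligned)
  65..72  -- tail padding (7B)
  sizeof = 72, alignof = 8
packed(1) layout:
  0..4  n_entries  (4B, 1-aligned)
  4..12  blocks  (8B, 1-aligned)
  12..20  inode  (8B, 1-aligned)
  20..44  signature  (24B, 1-aligned)
  44..48  version  (4B, 1-aligned)
  48..52  size  (4B, 1-aligned)
  52..60  mtime  (8B, 1-aligned)
  60..61  attrs  (1B, 1-aligned)
  sizeof = 61, alignof = 1
72 − 61 = 11

11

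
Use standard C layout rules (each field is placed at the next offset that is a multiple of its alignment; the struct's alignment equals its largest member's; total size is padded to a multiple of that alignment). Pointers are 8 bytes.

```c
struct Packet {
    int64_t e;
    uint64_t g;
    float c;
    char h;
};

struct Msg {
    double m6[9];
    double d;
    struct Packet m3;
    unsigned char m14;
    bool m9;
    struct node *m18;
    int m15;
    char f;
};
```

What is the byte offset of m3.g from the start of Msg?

Packet: 0..8  e  (8B, 8-aligned); 8..16  g  (8B, 8-aligned); 16..20  c  (4B, 4-aligned); 20..21  h  (1B, 1-aligned); 21..24  -- tail padding (3B); sizeof = 24, alignof = 8
0..72  m6  (72B, 8-aligned)
72..80  d  (8B, 8-aligned)
80..104  m3  (24B, 8-aligned)
within Packet: g at 8
80 + 8 = 88

88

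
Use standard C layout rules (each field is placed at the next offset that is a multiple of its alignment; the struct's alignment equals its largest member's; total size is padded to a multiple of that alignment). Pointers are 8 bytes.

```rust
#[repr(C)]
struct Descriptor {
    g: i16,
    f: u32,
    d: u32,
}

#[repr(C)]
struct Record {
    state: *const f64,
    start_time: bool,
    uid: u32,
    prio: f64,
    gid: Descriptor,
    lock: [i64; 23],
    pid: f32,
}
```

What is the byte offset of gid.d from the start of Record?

Descriptor: 0..2  g  (2B, 2-aligned); 2..4  -- padding (2B); 4..8  f  (4B, 4-aligned); 8..12  d  (4B, 4-aligned); sizeof = 12, alignof = 4
0..8  state  (8B, 8-aligned)
8..9  start_time  (1B, 1-aligned)
9..12  -- padding (3B)
12..16  uid  (4B, 4-aligned)
16..24  prio  (8B, 8-aligned)
24..36  gid  (12B, 4-aligned)
within Descriptor: d at 8
24 + 8 = 32

32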